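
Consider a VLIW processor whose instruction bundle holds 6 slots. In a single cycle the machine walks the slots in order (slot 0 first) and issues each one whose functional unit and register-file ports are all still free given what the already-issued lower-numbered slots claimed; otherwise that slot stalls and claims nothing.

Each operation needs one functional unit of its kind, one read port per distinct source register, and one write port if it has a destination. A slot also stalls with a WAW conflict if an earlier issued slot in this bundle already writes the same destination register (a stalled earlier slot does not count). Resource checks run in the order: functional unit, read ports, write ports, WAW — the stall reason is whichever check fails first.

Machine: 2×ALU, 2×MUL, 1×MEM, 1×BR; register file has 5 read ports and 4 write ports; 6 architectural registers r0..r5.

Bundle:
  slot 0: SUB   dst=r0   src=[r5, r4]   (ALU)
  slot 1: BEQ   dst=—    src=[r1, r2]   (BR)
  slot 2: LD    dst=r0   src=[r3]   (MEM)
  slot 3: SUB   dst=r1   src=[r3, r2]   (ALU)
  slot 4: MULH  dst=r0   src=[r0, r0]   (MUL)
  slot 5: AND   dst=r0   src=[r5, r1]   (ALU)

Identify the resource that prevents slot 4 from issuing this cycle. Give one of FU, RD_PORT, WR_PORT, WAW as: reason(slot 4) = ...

reason(slot 4) = WAW

#0 ALU src=r5,r4 dispatched  <A:1 Mu:2 Ld:1 B:1 rd:3 wr:3>
#1 BR src=r1,r2 dispatched  <A:1 Mu:2 Ld:1 B:0 rd:1 wr:3>
#2 MEM src=r3 held:WAW  <A:1 Mu:2 Ld:1 B:0 rd:1 wr:3>
#3 ALU src=r3,r2 held:RD_PORT  <A:1 Mu:2 Ld:1 B:0 rd:1 wr:3>
#4 MUL src=r0,r0 held:WAW  <A:1 Mu:2 Ld:1 B:0 rd:1 wr:3>
#5 ALU src=r5,r1 held:RD_PORT  <A:1 Mu:2 Ld:1 B:0 rd:1 wr:3>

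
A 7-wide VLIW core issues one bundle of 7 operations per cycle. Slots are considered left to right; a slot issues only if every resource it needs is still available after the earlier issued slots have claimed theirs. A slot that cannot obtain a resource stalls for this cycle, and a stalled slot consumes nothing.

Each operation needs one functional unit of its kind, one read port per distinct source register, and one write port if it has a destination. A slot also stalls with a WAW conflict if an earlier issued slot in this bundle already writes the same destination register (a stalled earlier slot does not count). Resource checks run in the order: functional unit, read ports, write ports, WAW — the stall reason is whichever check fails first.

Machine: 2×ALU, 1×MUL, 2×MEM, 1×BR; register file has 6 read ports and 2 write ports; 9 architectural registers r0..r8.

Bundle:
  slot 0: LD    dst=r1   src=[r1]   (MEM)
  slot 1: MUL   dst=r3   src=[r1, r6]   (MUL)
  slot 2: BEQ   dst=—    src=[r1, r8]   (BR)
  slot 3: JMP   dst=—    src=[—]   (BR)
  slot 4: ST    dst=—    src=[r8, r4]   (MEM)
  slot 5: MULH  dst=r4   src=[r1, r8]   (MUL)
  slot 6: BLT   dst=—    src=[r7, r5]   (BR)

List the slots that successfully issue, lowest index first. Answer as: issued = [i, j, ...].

(0) want 1×MEM +1rd +1wr — yes → AL2|MU1|ME1|BR1|rd5|wr1
(1) want 1×MUL +2rd +1wr — yes → AL2|MU0|ME1|BR1|rd3|wr0
(2) want 1×BR +2rd +0wr — yes → AL2|MU0|ME1|BR0|rd1|wr0
(3) want 1×BR +0rd +0wr — FU → AL2|MU0|ME1|BR0|rd1|wr0
(4) want 1×MEM +2rd +0wr — RD_PORT → AL2|MU0|ME1|BR0|rd1|wr0
(5) want 1×MUL +2rd +1wr — FU → AL2|MU0|ME1|BR0|rd1|wr0
(6) want 1×BR +2rd +0wr — FU → AL2|MU0|ME1|BR0|rd1|wr0

issued = [0, 1, 2]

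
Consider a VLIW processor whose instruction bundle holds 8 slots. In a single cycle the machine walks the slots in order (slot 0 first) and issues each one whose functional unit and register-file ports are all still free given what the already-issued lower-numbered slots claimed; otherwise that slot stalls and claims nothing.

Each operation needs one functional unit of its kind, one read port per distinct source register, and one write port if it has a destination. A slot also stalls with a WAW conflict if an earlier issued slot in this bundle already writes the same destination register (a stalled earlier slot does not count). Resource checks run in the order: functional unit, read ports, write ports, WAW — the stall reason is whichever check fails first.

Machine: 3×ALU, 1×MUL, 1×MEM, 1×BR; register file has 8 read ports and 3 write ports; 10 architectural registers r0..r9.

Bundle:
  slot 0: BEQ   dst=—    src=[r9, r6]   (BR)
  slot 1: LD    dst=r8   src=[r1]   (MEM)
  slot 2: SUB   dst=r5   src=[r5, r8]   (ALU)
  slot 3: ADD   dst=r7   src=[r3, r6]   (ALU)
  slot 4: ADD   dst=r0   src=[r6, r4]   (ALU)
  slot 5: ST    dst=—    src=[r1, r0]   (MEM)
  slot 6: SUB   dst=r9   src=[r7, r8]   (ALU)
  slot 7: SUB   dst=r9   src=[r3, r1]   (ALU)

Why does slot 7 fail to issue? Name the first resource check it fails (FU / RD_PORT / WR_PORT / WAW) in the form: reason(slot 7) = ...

[0] BR needs rd=2 wr=0: ok; after: ALU=3 MUL=1 MEM=1 BR=0, R=6, W=3
[1] MEM needs rd=1 wr=1: ok; after: ALU=3 MUL=1 MEM=0 BR=0, R=5, W=2
[2] ALU needs rd=2 wr=1: ok; after: ALU=2 MUL=1 MEM=0 BR=0, R=3, W=1
[3] ALU needs rd=2 wr=1: ok; after: ALU=1 MUL=1 MEM=0 BR=0, R=1, W=0
[4] ALU needs rd=2 wr=1: RD_PORT; after: ALU=1 MUL=1 MEM=0 BR=0, R=1, W=0
[5] MEM needs rd=2 wr=0: FU; after: ALU=1 MUL=1 MEM=0 BR=0, R=1, W=0
[6] ALU needs rd=2 wr=1: RD_PORT; after: ALU=1 MUL=1 MEM=0 BR=0, R=1, W=0
[7] ALU needs rd=2 wr=1: RD_PORT; after: ALU=1 MUL=1 MEM=0 BR=0, R=1, W=0

reason(slot 7) = RD_PORT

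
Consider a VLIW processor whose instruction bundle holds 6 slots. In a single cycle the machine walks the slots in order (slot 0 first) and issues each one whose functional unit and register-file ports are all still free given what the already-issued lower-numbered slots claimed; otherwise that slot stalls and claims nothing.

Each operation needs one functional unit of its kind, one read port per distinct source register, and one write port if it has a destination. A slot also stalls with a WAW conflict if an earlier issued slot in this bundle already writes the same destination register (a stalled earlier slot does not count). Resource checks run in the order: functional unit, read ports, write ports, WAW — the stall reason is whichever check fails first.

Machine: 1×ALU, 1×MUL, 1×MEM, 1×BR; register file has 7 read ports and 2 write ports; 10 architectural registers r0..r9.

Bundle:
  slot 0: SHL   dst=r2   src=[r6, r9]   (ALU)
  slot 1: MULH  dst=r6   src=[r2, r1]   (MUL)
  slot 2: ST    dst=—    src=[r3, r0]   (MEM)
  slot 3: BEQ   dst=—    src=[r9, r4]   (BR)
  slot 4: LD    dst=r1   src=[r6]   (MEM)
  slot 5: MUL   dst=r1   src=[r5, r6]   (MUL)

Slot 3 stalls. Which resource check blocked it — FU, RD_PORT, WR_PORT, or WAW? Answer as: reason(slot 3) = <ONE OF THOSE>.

slot 0 (ALU): ISSUE — free A0,Mu1,Ld1,B1 rp5 wp1
slot 1 (MUL): ISSUE — free A0,Mu0,Ld1,B1 rp3 wp0
slot 2 (MEM): ISSUE — free A0,Mu0,Ld0,B1 rp1 wp0
slot 3 (BR): stall RD_PORT — free A0,Mu0,Ld0,B1 rp1 wp0
slot 4 (MEM): stall FU — free A0,Mu0,Ld0,B1 rp1 wp0
slot 5 (MUL): stall FU — free A0,Mu0,Ld0,B1 rp1 wp0

reason(slot 3) = RD_PORT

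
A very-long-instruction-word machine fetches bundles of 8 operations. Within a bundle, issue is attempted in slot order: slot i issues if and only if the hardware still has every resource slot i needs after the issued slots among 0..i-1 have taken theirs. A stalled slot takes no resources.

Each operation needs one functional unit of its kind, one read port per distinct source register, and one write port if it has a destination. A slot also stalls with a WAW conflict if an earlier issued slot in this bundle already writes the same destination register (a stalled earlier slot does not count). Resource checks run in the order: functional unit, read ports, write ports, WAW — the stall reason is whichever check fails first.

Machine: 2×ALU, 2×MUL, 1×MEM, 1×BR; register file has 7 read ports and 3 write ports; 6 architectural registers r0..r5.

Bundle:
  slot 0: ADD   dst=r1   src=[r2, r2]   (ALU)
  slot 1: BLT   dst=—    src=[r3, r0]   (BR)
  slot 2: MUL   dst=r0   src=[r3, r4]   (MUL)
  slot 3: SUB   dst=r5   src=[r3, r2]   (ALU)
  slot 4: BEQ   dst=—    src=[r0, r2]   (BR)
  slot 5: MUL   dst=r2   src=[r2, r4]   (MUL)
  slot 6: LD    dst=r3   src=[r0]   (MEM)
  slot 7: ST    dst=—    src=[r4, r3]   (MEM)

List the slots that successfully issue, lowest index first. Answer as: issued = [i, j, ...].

issued = [0, 1, 2, 3]

  0. ALU→r1 ⇒ go  {1A/2Mu/1Ld/1B | 6r 2w}
  1. BR ⇒ go  {1A/2Mu/1Ld/0B | 4r 2w}
  2. MUL→r0 ⇒ go  {1A/1Mu/1Ld/0B | 2r 1w}
  3. ALU→r5 ⇒ go  {0A/1Mu/1Ld/0B | 0r 0w}
  4. BR ⇒ no(FU)  {0A/1Mu/1Ld/0B | 0r 0w}
  5. MUL→r2 ⇒ no(RD_PORT)  {0A/1Mu/1Ld/0B | 0r 0w}
  6. MEM→r3 ⇒ no(RD_PORT)  {0A/1Mu/1Ld/0B | 0r 0w}
  7. MEM ⇒ no(RD_PORT)  {0A/1Mu/1Ld/0B | 0r 0w}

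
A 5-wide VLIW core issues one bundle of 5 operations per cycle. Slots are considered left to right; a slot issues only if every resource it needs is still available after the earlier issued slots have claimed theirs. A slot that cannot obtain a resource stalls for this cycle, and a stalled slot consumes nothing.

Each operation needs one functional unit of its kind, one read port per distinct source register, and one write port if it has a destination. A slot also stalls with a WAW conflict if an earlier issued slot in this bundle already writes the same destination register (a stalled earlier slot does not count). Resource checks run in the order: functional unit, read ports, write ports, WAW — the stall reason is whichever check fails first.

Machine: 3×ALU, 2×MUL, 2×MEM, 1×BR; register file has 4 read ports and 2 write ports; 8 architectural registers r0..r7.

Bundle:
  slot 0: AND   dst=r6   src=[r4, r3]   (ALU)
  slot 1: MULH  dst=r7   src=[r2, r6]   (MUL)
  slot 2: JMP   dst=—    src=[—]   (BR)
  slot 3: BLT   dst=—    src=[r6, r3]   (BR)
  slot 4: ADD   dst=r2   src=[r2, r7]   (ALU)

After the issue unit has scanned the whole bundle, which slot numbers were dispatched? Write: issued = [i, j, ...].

#0 ALU src=r4,r3 dispatched  <A:2 Mu:2 Ld:2 B:1 rd:2 wr:1>
#1 MUL src=r2,r6 dispatched  <A:2 Mu:1 Ld:2 B:1 rd:0 wr:0>
#2 BR src=- dispatched  <A:2 Mu:1 Ld:2 B:0 rd:0 wr:0>
#3 BR src=r6,r3 held:FU  <A:2 Mu:1 Ld:2 B:0 rd:0 wr:0>
#4 ALU src=r2,r7 held:RD_PORT  <A:2 Mu:1 Ld:2 B:0 rd:0 wr:0>

issued = [0, 1, 2]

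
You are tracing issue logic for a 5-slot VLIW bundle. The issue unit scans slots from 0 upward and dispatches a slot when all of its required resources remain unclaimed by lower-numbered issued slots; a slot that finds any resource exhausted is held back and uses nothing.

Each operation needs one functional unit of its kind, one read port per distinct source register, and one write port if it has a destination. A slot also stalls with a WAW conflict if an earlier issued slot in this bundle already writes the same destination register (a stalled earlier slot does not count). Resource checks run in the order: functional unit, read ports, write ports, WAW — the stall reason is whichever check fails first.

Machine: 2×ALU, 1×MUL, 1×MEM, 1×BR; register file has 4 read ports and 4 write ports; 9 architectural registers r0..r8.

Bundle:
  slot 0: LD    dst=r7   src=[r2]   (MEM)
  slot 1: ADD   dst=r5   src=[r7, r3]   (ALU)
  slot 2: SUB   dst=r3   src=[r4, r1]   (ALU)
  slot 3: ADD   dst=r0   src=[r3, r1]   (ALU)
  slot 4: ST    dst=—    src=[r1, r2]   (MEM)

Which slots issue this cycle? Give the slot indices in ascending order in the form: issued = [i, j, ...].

issued = [0, 1]

  0. MEM→r7 ⇒ go  {2A/1Mu/0Ld/1B | 3r 3w}
  1. ALU→r5 ⇒ go  {1A/1Mu/0Ld/1B | 1r 2w}
  2. ALU→r3 ⇒ no(RD_PORT)  {1A/1Mu/0Ld/1B | 1r 2w}
  3. ALU→r0 ⇒ no(RD_PORT)  {1A/1Mu/0Ld/1B | 1r 2w}
  4. MEM ⇒ no(FU)  {1A/1Mu/0Ld/1B | 1r 2w}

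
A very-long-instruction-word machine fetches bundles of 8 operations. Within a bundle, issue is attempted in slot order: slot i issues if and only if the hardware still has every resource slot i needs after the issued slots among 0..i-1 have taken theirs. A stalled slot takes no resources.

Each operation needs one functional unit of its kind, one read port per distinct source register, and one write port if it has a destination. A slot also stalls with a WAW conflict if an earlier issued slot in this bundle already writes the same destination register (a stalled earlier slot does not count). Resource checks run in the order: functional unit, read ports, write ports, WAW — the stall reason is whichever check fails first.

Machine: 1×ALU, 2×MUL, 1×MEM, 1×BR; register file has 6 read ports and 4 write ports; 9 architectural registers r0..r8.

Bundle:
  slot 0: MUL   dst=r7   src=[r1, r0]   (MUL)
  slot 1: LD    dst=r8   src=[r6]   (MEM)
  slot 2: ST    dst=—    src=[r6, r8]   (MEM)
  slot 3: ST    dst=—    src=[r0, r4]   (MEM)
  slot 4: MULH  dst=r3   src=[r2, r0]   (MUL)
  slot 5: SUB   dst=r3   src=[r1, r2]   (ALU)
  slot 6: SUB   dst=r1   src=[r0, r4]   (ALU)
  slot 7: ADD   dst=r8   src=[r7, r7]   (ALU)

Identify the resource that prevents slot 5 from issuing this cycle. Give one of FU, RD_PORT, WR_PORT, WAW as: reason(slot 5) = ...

  0. MUL→r7 ⇒ go  {1A/1Mu/1Ld/1B | 4r 3w}
  1. MEM→r8 ⇒ go  {1A/1Mu/0Ld/1B | 3r 2w}
  2. MEM ⇒ no(FU)  {1A/1Mu/0Ld/1B | 3r 2w}
  3. MEM ⇒ no(FU)  {1A/1Mu/0Ld/1B | 3r 2w}
  4. MUL→r3 ⇒ go  {1A/0Mu/0Ld/1B | 1r 1w}
  5. ALU→r3 ⇒ no(RD_PORT)  {1A/0Mu/0Ld/1B | 1r 1w}
  6. ALU→r1 ⇒ no(RD_PORT)  {1A/0Mu/0Ld/1B | 1r 1w}
  7. ALU→r8 ⇒ no(WAW)  {1A/0Mu/0Ld/1B | 1r 1w}

reason(slot 5) = RD_PORT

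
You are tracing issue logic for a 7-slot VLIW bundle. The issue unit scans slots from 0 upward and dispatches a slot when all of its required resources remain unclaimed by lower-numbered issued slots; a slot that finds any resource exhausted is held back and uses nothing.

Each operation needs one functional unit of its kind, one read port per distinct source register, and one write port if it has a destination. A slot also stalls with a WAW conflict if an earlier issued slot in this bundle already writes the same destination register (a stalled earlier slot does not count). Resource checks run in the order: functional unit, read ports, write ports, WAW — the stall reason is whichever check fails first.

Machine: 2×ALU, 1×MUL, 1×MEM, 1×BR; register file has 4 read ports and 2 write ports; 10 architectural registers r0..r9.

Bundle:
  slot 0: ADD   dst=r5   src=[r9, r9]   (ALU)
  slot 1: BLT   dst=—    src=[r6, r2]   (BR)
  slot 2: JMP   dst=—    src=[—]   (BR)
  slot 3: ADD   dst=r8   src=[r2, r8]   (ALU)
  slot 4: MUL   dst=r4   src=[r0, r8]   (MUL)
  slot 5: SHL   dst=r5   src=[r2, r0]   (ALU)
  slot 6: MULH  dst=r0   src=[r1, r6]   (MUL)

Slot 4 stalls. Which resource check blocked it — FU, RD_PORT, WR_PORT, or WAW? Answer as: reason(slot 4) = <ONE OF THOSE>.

slot 0 (ALU): ISSUE — free A1,Mu1,Ld1,B1 rp3 wp1
slot 1 (BR): ISSUE — free A1,Mu1,Ld1,B0 rp1 wp1
slot 2 (BR): stall FU — free A1,Mu1,Ld1,B0 rp1 wp1
slot 3 (ALU): stall RD_PORT — free A1,Mu1,Ld1,B0 rp1 wp1
slot 4 (MUL): stall RD_PORT — free A1,Mu1,Ld1,B0 rp1 wp1
slot 5 (ALU): stall RD_PORT — free A1,Mu1,Ld1,B0 rp1 wp1
slot 6 (MUL): stall RD_PORT — free A1,Mu1,Ld1,B0 rp1 wp1

reason(slot 4) = RD_PORT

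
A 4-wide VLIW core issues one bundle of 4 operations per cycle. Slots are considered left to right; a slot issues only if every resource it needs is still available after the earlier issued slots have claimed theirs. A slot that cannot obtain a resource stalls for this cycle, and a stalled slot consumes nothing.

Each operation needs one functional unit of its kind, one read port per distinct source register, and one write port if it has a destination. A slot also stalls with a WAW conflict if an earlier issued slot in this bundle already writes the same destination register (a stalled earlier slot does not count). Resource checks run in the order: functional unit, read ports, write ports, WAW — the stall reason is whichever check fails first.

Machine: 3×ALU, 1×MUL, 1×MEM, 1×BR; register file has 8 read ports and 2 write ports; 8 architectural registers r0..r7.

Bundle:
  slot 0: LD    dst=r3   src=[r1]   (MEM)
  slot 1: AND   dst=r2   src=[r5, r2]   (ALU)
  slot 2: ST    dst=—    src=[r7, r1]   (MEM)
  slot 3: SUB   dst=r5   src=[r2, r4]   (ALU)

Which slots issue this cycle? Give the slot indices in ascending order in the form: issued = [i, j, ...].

  0. MEM→r3 ⇒ go  {3A/1Mu/0Ld/1B | 7r 1w}
  1. ALU→r2 ⇒ go  {2A/1Mu/0Ld/1B | 5r 0w}
  2. MEM ⇒ no(FU)  {2A/1Mu/0Ld/1B | 5r 0w}
  3. ALU→r5 ⇒ no(WR_PORT)  {2A/1Mu/0Ld/1B | 5r 0w}

issued = [0, 1]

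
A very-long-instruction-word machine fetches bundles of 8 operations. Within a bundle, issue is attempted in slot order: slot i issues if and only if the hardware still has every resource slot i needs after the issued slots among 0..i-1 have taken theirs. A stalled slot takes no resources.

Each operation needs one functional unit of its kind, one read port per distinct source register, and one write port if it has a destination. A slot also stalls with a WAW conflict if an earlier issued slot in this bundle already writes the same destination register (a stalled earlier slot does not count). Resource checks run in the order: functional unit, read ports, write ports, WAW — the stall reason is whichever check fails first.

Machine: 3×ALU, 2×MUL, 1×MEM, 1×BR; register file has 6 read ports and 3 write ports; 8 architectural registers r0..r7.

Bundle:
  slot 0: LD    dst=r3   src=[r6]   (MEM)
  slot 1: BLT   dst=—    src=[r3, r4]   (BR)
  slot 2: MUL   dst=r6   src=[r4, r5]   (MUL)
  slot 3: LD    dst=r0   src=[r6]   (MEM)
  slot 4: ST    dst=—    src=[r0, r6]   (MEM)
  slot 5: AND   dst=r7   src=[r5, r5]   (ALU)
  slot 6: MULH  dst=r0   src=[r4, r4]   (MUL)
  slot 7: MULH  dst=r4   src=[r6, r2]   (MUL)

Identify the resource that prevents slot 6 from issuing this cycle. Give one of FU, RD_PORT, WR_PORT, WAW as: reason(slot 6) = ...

reason(slot 6) = RD_PORT

  0. MEM→r3 ⇒ go  {3A/2Mu/0Ld/1B | 5r 2w}
  1. BR ⇒ go  {3A/2Mu/0Ld/0B | 3r 2w}
  2. MUL→r6 ⇒ go  {3A/1Mu/0Ld/0B | 1r 1w}
  3. MEM→r0 ⇒ no(FU)  {3A/1Mu/0Ld/0B | 1r 1w}
  4. MEM ⇒ no(FU)  {3A/1Mu/0Ld/0B | 1r 1w}
  5. ALU→r7 ⇒ go  {2A/1Mu/0Ld/0B | 0r 0w}
  6. MUL→r0 ⇒ no(RD_PORT)  {2A/1Mu/0Ld/0B | 0r 0w}
  7. MUL→r4 ⇒ no(RD_PORT)  {2A/1Mu/0Ld/0B | 0r 0w}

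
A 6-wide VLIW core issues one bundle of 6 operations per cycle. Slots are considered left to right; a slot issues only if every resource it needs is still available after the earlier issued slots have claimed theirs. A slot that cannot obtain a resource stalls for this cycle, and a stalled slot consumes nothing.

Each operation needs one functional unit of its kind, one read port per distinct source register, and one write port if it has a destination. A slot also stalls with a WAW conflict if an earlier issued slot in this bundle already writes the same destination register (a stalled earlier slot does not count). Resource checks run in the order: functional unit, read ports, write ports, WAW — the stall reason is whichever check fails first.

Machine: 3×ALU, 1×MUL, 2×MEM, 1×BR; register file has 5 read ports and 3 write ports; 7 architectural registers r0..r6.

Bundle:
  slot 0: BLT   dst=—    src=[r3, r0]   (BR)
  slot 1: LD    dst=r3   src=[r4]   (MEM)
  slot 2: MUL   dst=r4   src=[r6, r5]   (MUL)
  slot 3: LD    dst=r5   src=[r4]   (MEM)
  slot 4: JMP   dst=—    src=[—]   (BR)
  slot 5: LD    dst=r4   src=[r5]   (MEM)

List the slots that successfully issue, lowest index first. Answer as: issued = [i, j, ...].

#0 BR src=r3,r0 dispatched  <A:3 Mu:1 Ld:2 B:0 rd:3 wr:3>
#1 MEM src=r4 dispatched  <A:3 Mu:1 Ld:1 B:0 rd:2 wr:2>
#2 MUL src=r6,r5 dispatched  <A:3 Mu:0 Ld:1 B:0 rd:0 wr:1>
#3 MEM src=r4 held:RD_PORT  <A:3 Mu:0 Ld:1 B:0 rd:0 wr:1>
#4 BR src=- held:FU  <A:3 Mu:0 Ld:1 B:0 rd:0 wr:1>
#5 MEM src=r5 held:RD_PORT  <A:3 Mu:0 Ld:1 B:0 rd:0 wr:1>

issued = [0, 1, 2]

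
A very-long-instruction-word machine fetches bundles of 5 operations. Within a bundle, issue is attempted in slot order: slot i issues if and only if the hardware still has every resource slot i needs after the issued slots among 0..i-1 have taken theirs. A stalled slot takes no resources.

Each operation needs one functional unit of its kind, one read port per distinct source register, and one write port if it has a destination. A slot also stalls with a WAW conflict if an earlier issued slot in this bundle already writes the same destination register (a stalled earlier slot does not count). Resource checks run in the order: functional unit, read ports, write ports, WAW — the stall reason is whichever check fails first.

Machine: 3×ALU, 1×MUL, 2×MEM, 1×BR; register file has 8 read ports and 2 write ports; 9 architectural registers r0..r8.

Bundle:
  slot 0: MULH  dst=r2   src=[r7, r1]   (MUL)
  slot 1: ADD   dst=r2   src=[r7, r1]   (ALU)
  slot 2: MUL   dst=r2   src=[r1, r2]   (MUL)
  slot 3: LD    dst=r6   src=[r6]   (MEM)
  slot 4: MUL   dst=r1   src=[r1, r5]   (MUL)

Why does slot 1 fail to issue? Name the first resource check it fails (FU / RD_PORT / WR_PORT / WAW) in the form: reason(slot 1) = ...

reason(slot 1) = WAW

[0] MUL needs rd=2 wr=1: ok; after: ALU=3 MUL=0 MEM=2 BR=1, R=6, W=1
[1] ALU needs rd=2 wr=1: WAW; after: ALU=3 MUL=0 MEM=2 BR=1, R=6, W=1
[2] MUL needs rd=2 wr=1: FU; after: ALU=3 MUL=0 MEM=2 BR=1, R=6, W=1
[3] MEM needs rd=1 wr=1: ok; after: ALU=3 MUL=0 MEM=1 BR=1, R=5, W=0
[4] MUL needs rd=2 wr=1: FU; after: ALU=3 MUL=0 MEM=1 BR=1, R=5, W=0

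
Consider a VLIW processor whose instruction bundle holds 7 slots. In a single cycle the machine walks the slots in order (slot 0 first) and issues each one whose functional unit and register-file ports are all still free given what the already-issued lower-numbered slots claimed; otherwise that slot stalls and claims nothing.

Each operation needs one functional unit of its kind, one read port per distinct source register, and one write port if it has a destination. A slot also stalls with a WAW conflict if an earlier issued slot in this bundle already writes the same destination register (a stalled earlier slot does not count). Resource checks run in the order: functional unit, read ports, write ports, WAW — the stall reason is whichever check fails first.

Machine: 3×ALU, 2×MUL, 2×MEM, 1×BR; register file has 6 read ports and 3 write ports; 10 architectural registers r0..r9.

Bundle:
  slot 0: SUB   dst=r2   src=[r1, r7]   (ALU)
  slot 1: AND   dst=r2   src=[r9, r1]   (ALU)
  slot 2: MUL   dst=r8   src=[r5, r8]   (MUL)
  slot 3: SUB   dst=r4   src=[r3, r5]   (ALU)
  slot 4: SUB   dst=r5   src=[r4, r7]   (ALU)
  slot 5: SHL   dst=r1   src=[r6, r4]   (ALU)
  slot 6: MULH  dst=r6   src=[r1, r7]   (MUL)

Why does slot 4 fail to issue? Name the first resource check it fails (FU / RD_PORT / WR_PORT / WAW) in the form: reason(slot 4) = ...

reason(slot 4) = RD_PORT

(0) want 1×ALU +2rd +1wr — yes → AL2|MU2|ME2|BR1|rd4|wr2
(1) want 1×ALU +2rd +1wr — WAW → AL2|MU2|ME2|BR1|rd4|wr2
(2) want 1×MUL +2rd +1wr — yes → AL2|MU1|ME2|BR1|rd2|wr1
(3) want 1×ALU +2rd +1wr — yes → AL1|MU1|ME2|BR1|rd0|wr0
(4) want 1×ALU +2rd +1wr — RD_PORT → AL1|MU1|ME2|BR1|rd0|wr0
(5) want 1×ALU +2rd +1wr — RD_PORT → AL1|MU1|ME2|BR1|rd0|wr0
(6) want 1×MUL +2rd +1wr — RD_PORT → AL1|MU1|ME2|BR1|rd0|wr0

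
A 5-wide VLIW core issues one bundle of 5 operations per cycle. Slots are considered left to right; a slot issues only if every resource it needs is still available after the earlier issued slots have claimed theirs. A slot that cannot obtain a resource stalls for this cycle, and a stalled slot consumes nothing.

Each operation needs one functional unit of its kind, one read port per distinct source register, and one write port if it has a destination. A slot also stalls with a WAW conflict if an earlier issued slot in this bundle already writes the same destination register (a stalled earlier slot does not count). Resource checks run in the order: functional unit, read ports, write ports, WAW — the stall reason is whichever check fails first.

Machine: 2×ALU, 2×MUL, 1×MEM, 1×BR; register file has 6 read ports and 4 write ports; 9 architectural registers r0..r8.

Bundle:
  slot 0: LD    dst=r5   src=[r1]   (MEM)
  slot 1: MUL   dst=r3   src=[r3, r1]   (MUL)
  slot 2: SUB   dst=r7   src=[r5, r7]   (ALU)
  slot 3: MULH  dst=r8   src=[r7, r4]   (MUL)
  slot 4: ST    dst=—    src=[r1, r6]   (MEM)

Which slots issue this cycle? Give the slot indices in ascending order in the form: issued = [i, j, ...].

issued = [0, 1, 2]

(0) want 1×MEM +1rd +1wr — yes → AL2|MU2|ME0|BR1|rd5|wr3
(1) want 1×MUL +2rd +1wr — yes → AL2|MU1|ME0|BR1|rd3|wr2
(2) want 1×ALU +2rd +1wr — yes → AL1|MU1|ME0|BR1|rd1|wr1
(3) want 1×MUL +2rd +1wr — RD_PORT → AL1|MU1|ME0|BR1|rd1|wr1
(4) want 1×MEM +2rd +0wr — FU → AL1|MU1|ME0|BR1|rd1|wr1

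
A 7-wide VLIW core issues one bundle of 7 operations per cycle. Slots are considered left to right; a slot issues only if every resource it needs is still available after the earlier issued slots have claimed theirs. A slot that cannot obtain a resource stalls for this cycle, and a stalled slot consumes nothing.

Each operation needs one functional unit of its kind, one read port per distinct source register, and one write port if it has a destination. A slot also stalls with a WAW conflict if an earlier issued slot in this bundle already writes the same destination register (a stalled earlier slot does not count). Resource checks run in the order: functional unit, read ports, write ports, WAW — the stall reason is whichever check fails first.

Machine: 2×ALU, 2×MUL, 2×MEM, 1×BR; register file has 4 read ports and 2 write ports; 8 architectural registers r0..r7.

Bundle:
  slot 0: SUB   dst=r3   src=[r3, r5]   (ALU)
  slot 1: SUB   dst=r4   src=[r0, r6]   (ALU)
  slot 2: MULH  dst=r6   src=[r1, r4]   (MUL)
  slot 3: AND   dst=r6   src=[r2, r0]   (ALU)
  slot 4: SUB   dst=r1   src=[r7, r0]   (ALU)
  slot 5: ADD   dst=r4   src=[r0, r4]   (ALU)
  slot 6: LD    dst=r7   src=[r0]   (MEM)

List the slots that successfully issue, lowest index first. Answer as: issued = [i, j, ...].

slot 0 (ALU): ISSUE — free A1,Mu2,Ld2,B1 rp2 wp1
slot 1 (ALU): ISSUE — free A0,Mu2,Ld2,B1 rp0 wp0
slot 2 (MUL): stall RD_PORT — free A0,Mu2,Ld2,B1 rp0 wp0
slot 3 (ALU): stall FU — free A0,Mu2,Ld2,B1 rp0 wp0
slot 4 (ALU): stall FU — free A0,Mu2,Ld2,B1 rp0 wp0
slot 5 (ALU): stall FU — free A0,Mu2,Ld2,B1 rp0 wp0
slot 6 (MEM): stall RD_PORT — free A0,Mu2,Ld2,B1 rp0 wp0

issued = [0, 1]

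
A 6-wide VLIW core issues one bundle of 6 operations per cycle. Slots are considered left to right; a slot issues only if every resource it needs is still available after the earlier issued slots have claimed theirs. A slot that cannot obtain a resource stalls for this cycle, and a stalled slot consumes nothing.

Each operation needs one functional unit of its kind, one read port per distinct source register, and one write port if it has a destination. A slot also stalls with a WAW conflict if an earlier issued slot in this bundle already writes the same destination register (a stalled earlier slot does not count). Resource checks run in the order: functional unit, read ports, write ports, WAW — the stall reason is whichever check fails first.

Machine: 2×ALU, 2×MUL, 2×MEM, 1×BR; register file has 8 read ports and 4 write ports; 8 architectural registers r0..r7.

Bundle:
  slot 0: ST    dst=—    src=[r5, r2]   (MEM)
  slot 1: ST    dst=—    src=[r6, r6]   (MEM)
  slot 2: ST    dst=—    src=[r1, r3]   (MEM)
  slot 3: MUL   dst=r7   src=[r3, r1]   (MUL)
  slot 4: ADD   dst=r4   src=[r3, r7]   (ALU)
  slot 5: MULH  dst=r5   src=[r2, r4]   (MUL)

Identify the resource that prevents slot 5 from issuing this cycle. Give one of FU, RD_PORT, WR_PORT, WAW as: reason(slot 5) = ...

#0 MEM src=r5,r2 dispatched  <A:2 Mu:2 Ld:1 B:1 rd:6 wr:4>
#1 MEM src=r6,r6 dispatched  <A:2 Mu:2 Ld:0 B:1 rd:5 wr:4>
#2 MEM src=r1,r3 held:FU  <A:2 Mu:2 Ld:0 B:1 rd:5 wr:4>
#3 MUL src=r3,r1 dispatched  <A:2 Mu:1 Ld:0 B:1 rd:3 wr:3>
#4 ALU src=r3,r7 dispatched  <A:1 Mu:1 Ld:0 B:1 rd:1 wr:2>
#5 MUL src=r2,r4 held:RD_PORT  <A:1 Mu:1 Ld:0 B:1 rd:1 wr:2>

reason(slot 5) = RD_PORT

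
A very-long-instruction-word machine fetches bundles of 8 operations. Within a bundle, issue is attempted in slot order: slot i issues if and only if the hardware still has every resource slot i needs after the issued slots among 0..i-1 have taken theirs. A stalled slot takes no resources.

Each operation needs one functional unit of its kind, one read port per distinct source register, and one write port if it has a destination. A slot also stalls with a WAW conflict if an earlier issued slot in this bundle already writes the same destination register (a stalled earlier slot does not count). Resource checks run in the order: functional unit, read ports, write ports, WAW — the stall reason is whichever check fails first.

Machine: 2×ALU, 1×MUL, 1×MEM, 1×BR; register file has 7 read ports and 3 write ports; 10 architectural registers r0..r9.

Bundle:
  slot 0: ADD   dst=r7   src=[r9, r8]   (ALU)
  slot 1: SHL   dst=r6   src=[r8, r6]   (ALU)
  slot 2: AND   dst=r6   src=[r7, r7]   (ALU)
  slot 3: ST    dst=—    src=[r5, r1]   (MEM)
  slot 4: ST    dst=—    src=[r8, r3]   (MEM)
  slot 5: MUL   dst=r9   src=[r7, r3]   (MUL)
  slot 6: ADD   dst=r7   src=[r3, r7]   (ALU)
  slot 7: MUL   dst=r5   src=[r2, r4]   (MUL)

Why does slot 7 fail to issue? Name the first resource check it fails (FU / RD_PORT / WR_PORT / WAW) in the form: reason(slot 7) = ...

(0) want 1×ALU +2rd +1wr — yes → AL1|MU1|ME1|BR1|rd5|wr2
(1) want 1×ALU +2rd +1wr — yes → AL0|MU1|ME1|BR1|rd3|wr1
(2) want 1×ALU +1rd +1wr — FU → AL0|MU1|ME1|BR1|rd3|wr1
(3) want 1×MEM +2rd +0wr — yes → AL0|MU1|ME0|BR1|rd1|wr1
(4) want 1×MEM +2rd +0wr — FU → AL0|MU1|ME0|BR1|rd1|wr1
(5) want 1×MUL +2rd +1wr — RD_PORT → AL0|MU1|ME0|BR1|rd1|wr1
(6) want 1×ALU +2rd +1wr — FU → AL0|MU1|ME0|BR1|rd1|wr1
(7) want 1×MUL +2rd +1wr — RD_PORT → AL0|MU1|ME0|BR1|rd1|wr1

reason(slot 7) = RD_PORT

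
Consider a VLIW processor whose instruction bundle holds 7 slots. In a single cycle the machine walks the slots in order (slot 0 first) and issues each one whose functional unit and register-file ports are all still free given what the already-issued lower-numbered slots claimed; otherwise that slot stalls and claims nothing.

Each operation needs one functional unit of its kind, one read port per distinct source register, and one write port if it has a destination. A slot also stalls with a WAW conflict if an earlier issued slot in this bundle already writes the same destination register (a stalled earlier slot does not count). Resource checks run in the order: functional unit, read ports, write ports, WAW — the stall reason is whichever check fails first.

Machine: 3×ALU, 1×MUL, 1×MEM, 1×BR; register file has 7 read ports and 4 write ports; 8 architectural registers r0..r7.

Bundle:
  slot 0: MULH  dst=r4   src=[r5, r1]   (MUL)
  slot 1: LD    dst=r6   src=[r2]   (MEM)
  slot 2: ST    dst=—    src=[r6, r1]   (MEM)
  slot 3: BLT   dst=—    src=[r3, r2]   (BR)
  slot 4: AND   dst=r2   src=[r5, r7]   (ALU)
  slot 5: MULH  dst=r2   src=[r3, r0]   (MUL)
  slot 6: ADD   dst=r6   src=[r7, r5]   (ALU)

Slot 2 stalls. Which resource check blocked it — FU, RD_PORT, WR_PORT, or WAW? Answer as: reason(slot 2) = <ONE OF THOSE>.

(0) want 1×MUL +2rd +1wr — yes → AL3|MU0|ME1|BR1|rd5|wr3
(1) want 1×MEM +1rd +1wr — yes → AL3|MU0|ME0|BR1|rd4|wr2
(2) want 1×MEM +2rd +0wr — FU → AL3|MU0|ME0|BR1|rd4|wr2
(3) want 1×BR +2rd +0wr — yes → AL3|MU0|ME0|BR0|rd2|wr2
(4) want 1×ALU +2rd +1wr — yes → AL2|MU0|ME0|BR0|rd0|wr1
(5) want 1×MUL +2rd +1wr — FU → AL2|MU0|ME0|BR0|rd0|wr1
(6) want 1×ALU +2rd +1wr — RD_PORT → AL2|MU0|ME0|BR0|rd0|wr1

reason(slot 2) = FU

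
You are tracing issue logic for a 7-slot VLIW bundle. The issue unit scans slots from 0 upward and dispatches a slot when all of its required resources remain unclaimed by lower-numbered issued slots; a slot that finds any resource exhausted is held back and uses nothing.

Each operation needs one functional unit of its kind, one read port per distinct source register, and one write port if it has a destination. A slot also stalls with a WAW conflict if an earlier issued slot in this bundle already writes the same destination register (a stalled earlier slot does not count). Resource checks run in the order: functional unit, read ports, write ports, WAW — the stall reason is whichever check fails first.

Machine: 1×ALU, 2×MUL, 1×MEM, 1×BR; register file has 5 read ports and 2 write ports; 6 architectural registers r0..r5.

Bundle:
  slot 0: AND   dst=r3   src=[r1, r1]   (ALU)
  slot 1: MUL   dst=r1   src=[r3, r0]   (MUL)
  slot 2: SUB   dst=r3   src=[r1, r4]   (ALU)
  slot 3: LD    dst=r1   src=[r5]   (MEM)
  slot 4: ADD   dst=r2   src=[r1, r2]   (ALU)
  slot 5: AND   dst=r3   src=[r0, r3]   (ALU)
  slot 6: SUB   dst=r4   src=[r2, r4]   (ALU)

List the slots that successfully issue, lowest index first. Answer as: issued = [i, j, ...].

(0) want 1×ALU +1rd +1wr — yes → AL0|MU2|ME1|BR1|rd4|wr1
(1) want 1×MUL +2rd +1wr — yes → AL0|MU1|ME1|BR1|rd2|wr0
(2) want 1×ALU +2rd +1wr — FU → AL0|MU1|ME1|BR1|rd2|wr0
(3) want 1×MEM +1rd +1wr — WR_PORT → AL0|MU1|ME1|BR1|rd2|wr0
(4) want 1×ALU +2rd +1wr — FU → AL0|MU1|ME1|BR1|rd2|wr0
(5) want 1×ALU +2rd +1wr — FU → AL0|MU1|ME1|BR1|rd2|wr0
(6) want 1×ALU +2rd +1wr — FU → AL0|MU1|ME1|BR1|rd2|wr0

issued = [0, 1]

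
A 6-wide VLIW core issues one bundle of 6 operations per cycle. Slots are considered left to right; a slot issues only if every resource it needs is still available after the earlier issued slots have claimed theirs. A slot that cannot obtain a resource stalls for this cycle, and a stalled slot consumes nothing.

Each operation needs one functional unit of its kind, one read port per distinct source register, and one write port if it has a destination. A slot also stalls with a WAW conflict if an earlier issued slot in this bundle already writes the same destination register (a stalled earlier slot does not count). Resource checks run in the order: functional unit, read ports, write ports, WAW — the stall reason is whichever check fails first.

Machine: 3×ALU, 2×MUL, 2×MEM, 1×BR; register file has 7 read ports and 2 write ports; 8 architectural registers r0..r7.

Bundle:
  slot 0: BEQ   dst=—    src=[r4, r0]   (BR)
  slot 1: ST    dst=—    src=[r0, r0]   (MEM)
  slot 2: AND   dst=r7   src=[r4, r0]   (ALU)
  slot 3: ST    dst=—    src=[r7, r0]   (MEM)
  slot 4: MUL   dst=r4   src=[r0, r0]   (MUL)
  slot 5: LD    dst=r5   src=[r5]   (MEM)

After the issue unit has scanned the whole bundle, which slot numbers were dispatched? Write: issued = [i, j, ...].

issued = [0, 1, 2, 3]

(0) want 1×BR +2rd +0wr — yes → AL3|MU2|ME2|BR0|rd5|wr2
(1) want 1×MEM +1rd +0wr — yes → AL3|MU2|ME1|BR0|rd4|wr2
(2) want 1×ALU +2rd +1wr — yes → AL2|MU2|ME1|BR0|rd2|wr1
(3) want 1×MEM +2rd +0wr — yes → AL2|MU2|ME0|BR0|rd0|wr1
(4) want 1×MUL +1rd +1wr — RD_PORT → AL2|MU2|ME0|BR0|rd0|wr1
(5) want 1×MEM +1rd +1wr — FU → AL2|MU2|ME0|BR0|rd0|wr1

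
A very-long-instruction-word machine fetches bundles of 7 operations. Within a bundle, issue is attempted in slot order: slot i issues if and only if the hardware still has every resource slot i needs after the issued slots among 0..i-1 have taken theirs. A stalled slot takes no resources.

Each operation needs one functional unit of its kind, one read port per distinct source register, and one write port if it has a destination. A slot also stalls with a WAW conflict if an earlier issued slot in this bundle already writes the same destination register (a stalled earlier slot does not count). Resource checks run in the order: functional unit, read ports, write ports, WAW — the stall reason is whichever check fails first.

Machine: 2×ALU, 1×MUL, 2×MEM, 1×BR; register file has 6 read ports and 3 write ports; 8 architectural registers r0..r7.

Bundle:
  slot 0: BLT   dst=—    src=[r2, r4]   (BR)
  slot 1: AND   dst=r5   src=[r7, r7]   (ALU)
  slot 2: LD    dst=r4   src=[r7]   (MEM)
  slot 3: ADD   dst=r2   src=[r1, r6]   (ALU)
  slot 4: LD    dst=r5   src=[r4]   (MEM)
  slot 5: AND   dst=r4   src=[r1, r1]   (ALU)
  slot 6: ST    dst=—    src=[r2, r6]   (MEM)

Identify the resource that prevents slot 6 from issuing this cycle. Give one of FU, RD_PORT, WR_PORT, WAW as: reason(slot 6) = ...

[0] BR needs rd=2 wr=0: ok; after: ALU=2 MUL=1 MEM=2 BR=0, R=4, W=3
[1] ALU needs rd=1 wr=1: ok; after: ALU=1 MUL=1 MEM=2 BR=0, R=3, W=2
[2] MEM needs rd=1 wr=1: ok; after: ALU=1 MUL=1 MEM=1 BR=0, R=2, W=1
[3] ALU needs rd=2 wr=1: ok; after: ALU=0 MUL=1 MEM=1 BR=0, R=0, W=0
[4] MEM needs rd=1 wr=1: RD_PORT; after: ALU=0 MUL=1 MEM=1 BR=0, R=0, W=0
[5] ALU needs rd=1 wr=1: FU; after: ALU=0 MUL=1 MEM=1 BR=0, R=0, W=0
[6] MEM needs rd=2 wr=0: RD_PORT; after: ALU=0 MUL=1 MEM=1 BR=0, R=0, W=0

reason(slot 6) = RD_PORT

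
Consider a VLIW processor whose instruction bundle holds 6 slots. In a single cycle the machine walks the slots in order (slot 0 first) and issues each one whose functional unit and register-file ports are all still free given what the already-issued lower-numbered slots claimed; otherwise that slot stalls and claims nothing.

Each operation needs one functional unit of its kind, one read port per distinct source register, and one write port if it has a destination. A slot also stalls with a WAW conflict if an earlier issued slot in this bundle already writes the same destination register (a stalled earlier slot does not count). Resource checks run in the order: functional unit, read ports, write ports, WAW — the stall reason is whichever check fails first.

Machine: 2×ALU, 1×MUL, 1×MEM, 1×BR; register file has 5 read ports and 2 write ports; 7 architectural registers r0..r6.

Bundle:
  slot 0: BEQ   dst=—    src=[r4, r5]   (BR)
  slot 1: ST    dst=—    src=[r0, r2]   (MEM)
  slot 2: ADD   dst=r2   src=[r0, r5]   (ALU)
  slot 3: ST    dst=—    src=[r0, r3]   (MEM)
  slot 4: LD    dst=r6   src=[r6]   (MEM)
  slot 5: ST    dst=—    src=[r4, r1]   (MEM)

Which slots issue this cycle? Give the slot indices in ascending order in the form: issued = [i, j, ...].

issued = [0, 1]

slot 0 (BR): ISSUE — free A2,Mu1,Ld1,B0 rp3 wp2
slot 1 (MEM): ISSUE — free A2,Mu1,Ld0,B0 rp1 wp2
slot 2 (ALU): stall RD_PORT — free A2,Mu1,Ld0,B0 rp1 wp2
slot 3 (MEM): stall FU — free A2,Mu1,Ld0,B0 rp1 wp2
slot 4 (MEM): stall FU — free A2,Mu1,Ld0,B0 rp1 wp2
slot 5 (MEM): stall FU — free A2,Mu1,Ld0,B0 rp1 wp2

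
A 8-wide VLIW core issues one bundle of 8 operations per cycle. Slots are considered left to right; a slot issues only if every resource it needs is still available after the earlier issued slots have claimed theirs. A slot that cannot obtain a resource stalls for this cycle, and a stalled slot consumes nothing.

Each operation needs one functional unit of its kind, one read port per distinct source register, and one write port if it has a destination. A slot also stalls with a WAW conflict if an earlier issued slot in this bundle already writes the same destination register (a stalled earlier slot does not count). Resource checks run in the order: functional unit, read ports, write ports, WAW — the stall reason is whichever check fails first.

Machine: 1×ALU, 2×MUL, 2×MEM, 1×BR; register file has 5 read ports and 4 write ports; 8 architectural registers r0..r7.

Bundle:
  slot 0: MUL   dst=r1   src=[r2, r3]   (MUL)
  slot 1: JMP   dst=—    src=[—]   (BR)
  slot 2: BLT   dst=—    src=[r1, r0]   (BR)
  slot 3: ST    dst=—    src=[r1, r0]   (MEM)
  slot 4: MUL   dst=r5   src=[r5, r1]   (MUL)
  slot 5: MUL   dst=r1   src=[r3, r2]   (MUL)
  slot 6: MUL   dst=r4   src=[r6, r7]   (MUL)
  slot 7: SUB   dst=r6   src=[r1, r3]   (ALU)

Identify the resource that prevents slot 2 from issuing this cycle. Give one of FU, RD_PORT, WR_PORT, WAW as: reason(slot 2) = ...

reason(slot 2) = FU

[0] MUL needs rd=2 wr=1: ok; after: ALU=1 MUL=1 MEM=2 BR=1, R=3, W=3
[1] BR needs rd=0 wr=0: ok; after: ALU=1 MUL=1 MEM=2 BR=0, R=3, W=3
[2] BR needs rd=2 wr=0: FU; after: ALU=1 MUL=1 MEM=2 BR=0, R=3, W=3
[3] MEM needs rd=2 wr=0: ok; after: ALU=1 MUL=1 MEM=1 BR=0, R=1, W=3
[4] MUL needs rd=2 wr=1: RD_PORT; after: ALU=1 MUL=1 MEM=1 BR=0, R=1, W=3
[5] MUL needs rd=2 wr=1: RD_PORT; after: ALU=1 MUL=1 MEM=1 BR=0, R=1, W=3
[6] MUL needs rd=2 wr=1: RD_PORT; after: ALU=1 MUL=1 MEM=1 BR=0, R=1, W=3
[7] ALU needs rd=2 wr=1: RD_PORT; after: ALU=1 MUL=1 MEM=1 BR=0, R=1, W=3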